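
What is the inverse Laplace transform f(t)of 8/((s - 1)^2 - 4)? 4 * exp(t) * sinh(2 * t)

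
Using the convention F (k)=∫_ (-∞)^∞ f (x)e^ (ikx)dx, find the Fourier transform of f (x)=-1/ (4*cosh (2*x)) -pi/ (8*cosh (pi*k/4))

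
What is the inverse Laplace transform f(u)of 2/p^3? u^2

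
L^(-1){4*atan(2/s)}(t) 4*sin(2*t)/t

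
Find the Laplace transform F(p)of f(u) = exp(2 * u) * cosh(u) (p - 2)/((p - 2)^2 - 1)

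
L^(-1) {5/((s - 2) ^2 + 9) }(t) 5 * exp(2 * t) * sin(3 * t) /3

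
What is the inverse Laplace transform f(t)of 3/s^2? 3*t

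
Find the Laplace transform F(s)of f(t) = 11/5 11/(5*s)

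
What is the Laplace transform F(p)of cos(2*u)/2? p/(2*(p^2 + 4))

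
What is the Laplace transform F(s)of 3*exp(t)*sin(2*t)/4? 3/(2*((s - 1)^2 + 4))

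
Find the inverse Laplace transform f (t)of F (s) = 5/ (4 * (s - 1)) 5 * exp (t)/4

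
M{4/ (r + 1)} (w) 4 * pi * csc (pi * w)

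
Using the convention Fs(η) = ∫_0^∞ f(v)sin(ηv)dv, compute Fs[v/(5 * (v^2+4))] pi * exp(-2 * η)/10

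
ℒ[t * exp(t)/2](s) 1/(2 * (s - 1)^2)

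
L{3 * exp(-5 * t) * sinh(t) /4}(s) 3/(4 * ((s + 5) ^2 - 1) ) 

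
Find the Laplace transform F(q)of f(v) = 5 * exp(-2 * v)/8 5/(8 * (q + 2))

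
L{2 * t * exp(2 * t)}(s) 2/(s - 2)^2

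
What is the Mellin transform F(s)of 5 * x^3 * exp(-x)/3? 5 * gamma(s + 3)/3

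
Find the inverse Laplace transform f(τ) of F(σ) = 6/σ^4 τ^3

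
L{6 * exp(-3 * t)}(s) 6/(s + 3)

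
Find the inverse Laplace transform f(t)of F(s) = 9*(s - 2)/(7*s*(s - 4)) 9*exp(2*t)*cosh(2*t)/7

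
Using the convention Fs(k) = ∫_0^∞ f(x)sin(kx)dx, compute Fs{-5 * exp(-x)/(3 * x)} -5 * atan(k)/3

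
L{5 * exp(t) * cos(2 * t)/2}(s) 5 * (s - 1)/(2 * ((s - 1)^2 + 4))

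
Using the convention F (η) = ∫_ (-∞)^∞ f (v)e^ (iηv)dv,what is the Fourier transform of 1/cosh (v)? pi/cosh (pi*η/2)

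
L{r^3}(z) 6/z^4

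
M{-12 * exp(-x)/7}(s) -12 * gamma(s)/7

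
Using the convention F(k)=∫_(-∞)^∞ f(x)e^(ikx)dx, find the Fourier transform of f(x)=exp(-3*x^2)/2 sqrt(3)*sqrt(pi)*exp(-k^2/12)/6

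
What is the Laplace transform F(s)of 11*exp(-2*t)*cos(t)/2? 11*(s + 2)/(2*((s + 2)^2 + 1))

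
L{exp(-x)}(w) 1/(w + 1)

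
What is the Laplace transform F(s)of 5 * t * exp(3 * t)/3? 5/(3 * (s - 3)^2)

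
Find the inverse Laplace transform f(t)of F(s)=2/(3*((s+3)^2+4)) exp(-3*t)*sin(2*t)/3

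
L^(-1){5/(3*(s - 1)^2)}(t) 5*t*exp(t)/3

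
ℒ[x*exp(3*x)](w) (w - 3)^(-2)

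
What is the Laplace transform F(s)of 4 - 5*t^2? 4/s - 10/s^3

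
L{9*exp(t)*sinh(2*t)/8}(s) 9/(4*((s - 1)^2 - 4))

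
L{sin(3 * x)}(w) 3/(w^2+9)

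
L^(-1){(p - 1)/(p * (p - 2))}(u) exp(u) * cosh(u)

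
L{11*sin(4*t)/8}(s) 11/(2*(s^2 + 16))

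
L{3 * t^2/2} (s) 3/s^3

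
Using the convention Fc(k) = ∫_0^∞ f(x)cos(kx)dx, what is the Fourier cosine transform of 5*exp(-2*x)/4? 5/(2*(k^2 + 4))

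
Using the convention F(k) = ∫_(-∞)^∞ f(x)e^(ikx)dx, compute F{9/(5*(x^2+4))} 9*pi*exp(-2*Abs(k))/10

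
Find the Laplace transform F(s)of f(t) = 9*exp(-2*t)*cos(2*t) 9*(s + 2)/((s + 2)^2 + 4)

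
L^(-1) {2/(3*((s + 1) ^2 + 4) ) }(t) exp(-t)*sin(2*t) /3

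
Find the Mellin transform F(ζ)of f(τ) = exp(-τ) gamma(ζ)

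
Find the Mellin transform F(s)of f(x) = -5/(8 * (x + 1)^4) 5 * pi * (s - 3) * (s - 2) * (s - 1)/(48 * sin(pi * s))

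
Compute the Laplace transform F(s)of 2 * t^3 12/s^4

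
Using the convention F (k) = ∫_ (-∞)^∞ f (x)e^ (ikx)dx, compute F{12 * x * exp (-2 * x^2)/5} 3 * sqrt (2) * I * sqrt (pi) * k * exp (-k^2/8)/10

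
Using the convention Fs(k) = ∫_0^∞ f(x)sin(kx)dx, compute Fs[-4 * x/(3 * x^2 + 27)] -2 * pi * exp(-3 * k)/3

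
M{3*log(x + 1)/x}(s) -3*pi*csc(pi*s)/(s - 1)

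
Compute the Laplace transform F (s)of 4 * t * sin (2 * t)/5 16 * s/ (5 * (s^2 + 4)^2)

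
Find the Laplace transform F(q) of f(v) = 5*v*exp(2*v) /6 5/(6*(q - 2) ^2) 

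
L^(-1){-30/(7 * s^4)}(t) -5 * t^3/7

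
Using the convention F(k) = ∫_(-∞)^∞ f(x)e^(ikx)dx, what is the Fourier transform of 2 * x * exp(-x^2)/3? I * sqrt(pi) * k * exp(-k^2/4)/3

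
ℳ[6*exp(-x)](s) 6*gamma(s)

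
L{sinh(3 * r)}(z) 3/(z^2 - 9)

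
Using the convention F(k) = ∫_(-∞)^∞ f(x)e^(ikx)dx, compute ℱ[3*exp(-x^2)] 3*sqrt(pi)*exp(-k^2/4)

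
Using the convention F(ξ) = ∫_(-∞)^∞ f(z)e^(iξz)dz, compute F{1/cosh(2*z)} pi/(2*cosh(pi*ξ/4))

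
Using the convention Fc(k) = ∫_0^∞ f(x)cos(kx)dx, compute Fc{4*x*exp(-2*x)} 4*(4 - k^2)/(k^2+4)^2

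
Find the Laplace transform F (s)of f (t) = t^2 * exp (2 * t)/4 1/ (2 * (s - 2)^3)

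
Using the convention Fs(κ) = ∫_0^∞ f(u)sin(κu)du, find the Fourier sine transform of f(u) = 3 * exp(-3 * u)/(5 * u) 3 * atan(κ/3)/5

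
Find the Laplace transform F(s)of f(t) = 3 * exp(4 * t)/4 3/(4 * (s - 4))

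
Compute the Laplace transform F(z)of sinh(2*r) 2/(z^2 - 4)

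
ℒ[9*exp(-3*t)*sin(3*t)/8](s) 27/(8*((s + 3)^2 + 9))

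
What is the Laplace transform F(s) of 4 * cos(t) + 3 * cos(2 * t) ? 4 * s/(s^2 + 1) + 3 * s/(s^2 + 4) 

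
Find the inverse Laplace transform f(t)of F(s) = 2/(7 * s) 2/7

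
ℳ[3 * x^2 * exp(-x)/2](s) 3 * gamma(s + 2)/2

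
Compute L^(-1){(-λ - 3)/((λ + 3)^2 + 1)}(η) -exp(-3 * η) * cos(η)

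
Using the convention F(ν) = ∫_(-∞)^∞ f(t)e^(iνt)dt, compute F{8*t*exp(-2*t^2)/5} sqrt(2)*I*sqrt(pi)*ν*exp(-ν^2/8)/5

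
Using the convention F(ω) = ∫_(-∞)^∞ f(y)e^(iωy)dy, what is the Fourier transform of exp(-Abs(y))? 2/(ω^2 + 1)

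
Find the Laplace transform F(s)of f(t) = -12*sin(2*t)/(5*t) -12*atan(2/s)/5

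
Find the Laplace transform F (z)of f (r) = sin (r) 1/ (z^2 + 1)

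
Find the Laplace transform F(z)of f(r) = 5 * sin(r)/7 5/(7 * (z^2 + 1))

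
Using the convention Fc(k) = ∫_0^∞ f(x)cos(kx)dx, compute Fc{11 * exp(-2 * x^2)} 11 * sqrt(2) * sqrt(pi) * exp(-k^2/8)/4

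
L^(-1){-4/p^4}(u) -2*u^3/3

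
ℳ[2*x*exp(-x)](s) 2*gamma(s + 1)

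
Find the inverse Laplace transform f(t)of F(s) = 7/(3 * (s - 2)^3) 7 * t^2 * exp(2 * t)/6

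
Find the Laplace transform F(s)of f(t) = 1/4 1/(4 * s)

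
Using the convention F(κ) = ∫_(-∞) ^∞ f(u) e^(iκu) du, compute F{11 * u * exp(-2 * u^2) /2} 11 * sqrt(2) * I * sqrt(pi) * κ * exp(-κ^2/8) /16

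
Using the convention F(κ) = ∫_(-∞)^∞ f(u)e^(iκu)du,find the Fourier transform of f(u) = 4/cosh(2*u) 2*pi/cosh(pi*κ/4)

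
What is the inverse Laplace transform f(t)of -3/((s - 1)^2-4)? -3 * exp(t) * sinh(2 * t)/2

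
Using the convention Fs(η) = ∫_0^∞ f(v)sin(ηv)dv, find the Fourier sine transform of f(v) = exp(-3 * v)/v atan(η/3)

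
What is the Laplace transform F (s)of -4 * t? -4/s^2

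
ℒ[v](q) q^(-2)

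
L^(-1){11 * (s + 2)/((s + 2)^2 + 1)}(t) 11 * exp(-2 * t) * cos(t)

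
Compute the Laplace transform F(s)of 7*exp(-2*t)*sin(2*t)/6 7/(3*((s + 2)^2 + 4))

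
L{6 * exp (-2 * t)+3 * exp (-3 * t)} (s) 6/ (s+2)+3/ (s+3)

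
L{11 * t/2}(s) 11/(2 * s^2)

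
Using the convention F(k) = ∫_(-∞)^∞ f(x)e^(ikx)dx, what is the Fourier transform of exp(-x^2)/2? sqrt(pi)*exp(-k^2/4)/2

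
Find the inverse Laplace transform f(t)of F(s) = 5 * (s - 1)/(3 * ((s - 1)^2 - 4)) 5 * exp(t) * cosh(2 * t)/3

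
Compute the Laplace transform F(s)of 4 4/s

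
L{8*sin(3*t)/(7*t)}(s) 8*atan(3/s)/7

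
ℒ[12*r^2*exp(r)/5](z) 24/(5*(z - 1)^3)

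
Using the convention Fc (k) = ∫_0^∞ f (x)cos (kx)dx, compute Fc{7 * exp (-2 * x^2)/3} 7 * sqrt (2) * sqrt (pi) * exp (-k^2/8)/12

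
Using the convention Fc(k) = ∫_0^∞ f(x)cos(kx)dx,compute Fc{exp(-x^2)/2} sqrt(pi)*exp(-k^2/4)/4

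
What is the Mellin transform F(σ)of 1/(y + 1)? pi * csc(pi * σ)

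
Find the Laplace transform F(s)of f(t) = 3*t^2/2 3/s^3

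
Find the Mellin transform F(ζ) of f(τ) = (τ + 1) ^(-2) (-pi * ζ + pi) /sin(pi * ζ) 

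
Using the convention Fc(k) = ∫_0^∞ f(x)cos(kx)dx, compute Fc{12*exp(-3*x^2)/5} 2*sqrt(3)*sqrt(pi)*exp(-k^2/12)/5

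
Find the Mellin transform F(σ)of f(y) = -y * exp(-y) -gamma(σ + 1)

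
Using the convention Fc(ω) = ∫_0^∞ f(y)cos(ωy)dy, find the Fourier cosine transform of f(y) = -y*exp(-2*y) (ω^2 - 4)/(ω^2 + 4)^2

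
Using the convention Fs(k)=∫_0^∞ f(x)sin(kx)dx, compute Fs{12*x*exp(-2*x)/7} 48*k/(7*(k^2 + 4)^2)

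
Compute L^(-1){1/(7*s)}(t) 1/7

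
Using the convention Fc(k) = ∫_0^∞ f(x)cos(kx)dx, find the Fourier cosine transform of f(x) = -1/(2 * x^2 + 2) -pi * exp(-k)/4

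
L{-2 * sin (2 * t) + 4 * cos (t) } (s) 4 * s/ (s^2 + 1) - 4/ (s^2 + 4) 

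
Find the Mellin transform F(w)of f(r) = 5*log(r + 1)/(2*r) -5*pi*csc(pi*w)/(2*w - 2)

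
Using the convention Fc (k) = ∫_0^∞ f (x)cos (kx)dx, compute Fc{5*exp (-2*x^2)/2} 5*sqrt (2)*sqrt (pi)*exp (-k^2/8)/8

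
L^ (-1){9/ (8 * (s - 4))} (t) 9 * exp (4 * t)/8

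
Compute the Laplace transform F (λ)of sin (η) 1/ (λ^2+1)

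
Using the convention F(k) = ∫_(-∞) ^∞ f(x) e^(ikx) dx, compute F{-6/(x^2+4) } -3 * pi * exp(-2 * Abs(k) ) 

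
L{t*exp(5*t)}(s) (s - 5)^(-2)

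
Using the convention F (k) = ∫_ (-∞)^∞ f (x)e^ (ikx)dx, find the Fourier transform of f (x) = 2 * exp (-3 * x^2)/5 2 * sqrt (3) * sqrt (pi) * exp (-k^2/12)/15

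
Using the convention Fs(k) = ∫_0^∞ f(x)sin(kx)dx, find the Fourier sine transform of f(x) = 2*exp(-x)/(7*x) 2*atan(k)/7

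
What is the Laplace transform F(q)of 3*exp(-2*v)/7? 3/(7*(q + 2))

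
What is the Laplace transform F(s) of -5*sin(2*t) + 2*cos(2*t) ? 2*s/(s^2 + 4) - 10/(s^2 + 4) 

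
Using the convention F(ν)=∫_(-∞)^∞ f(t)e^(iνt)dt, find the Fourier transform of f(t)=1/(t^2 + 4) pi*exp(-2*Abs(ν))/2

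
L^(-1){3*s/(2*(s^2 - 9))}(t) 3*cosh(3*t)/2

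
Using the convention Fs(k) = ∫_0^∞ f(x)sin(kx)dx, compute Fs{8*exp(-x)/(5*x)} 8*atan(k)/5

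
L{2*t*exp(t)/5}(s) 2/(5*(s - 1)^2)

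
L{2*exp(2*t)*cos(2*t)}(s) 2*(s - 2)/((s - 2)^2 + 4)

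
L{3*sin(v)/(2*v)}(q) 3*atan(1/q)/2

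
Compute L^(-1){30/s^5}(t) 5*t^4/4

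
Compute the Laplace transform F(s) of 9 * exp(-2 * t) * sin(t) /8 9/(8 * ((s + 2) ^2 + 1) ) 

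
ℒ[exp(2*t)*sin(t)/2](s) 1/(2*((s - 2)^2 + 1))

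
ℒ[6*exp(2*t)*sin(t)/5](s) 6/(5*((s - 2)^2+1))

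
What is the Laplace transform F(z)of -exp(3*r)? -1/(z - 3)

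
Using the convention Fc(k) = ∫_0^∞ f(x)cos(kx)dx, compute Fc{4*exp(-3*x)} 12/(k^2 + 9)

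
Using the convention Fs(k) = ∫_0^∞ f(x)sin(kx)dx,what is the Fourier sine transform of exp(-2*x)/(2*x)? atan(k/2)/2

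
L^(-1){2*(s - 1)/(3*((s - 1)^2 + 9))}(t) 2*exp(t)*cos(3*t)/3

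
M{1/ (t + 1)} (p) pi * csc (pi * p)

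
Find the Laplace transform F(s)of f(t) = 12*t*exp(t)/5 12/(5*(s - 1)^2)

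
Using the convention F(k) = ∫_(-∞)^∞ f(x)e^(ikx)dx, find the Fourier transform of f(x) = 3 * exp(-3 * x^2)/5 sqrt(3) * sqrt(pi) * exp(-k^2/12)/5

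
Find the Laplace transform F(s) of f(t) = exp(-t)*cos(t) (s+1) /((s+1) ^2+1) 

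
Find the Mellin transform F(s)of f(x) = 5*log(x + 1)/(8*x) -5*pi*csc(pi*s)/(8*s - 8)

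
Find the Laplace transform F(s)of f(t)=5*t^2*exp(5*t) 10/(s - 5)^3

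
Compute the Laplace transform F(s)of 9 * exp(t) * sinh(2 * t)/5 18/(5 * ((s - 1)^2 - 4))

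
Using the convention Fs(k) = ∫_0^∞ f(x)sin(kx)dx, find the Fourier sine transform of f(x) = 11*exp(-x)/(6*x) 11*atan(k)/6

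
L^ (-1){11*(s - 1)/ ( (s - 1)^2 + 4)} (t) 11*exp (t)*cos (2*t)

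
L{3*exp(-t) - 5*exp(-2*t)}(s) 3/(s + 1) - 5/(s + 2)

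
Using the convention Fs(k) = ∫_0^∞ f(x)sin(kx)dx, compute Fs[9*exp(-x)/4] 9*k/(4*(k^2+1))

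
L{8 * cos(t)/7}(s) 8 * s/(7 * (s^2 + 1))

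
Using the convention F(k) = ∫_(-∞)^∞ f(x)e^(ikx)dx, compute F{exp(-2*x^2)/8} sqrt(2)*sqrt(pi)*exp(-k^2/8)/16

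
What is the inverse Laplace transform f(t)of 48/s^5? 2*t^4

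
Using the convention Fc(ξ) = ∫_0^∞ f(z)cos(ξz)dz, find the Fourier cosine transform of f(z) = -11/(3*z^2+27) -11*pi*exp(-3*ξ)/18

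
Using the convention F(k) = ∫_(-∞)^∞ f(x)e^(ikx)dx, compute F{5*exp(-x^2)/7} 5*sqrt(pi)*exp(-k^2/4)/7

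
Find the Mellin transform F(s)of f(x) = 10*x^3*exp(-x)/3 10*gamma(s + 3)/3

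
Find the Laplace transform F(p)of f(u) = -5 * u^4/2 -60/p^5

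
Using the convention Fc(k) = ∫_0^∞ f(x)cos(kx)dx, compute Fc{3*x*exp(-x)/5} 3*(1 - k^2)/(5*(k^2 + 1)^2)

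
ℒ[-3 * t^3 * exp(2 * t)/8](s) -9/(4 * (s - 2)^4)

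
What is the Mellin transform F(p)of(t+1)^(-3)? pi*(p - 2)*(p - 1)/(2*sin(pi*p))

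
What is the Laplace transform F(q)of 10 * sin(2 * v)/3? 20/(3 * (q^2 + 4))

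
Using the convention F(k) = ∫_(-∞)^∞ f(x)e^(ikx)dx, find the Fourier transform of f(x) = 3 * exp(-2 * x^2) 3 * sqrt(2) * sqrt(pi) * exp(-k^2/8)/2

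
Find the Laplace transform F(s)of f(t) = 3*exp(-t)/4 3/(4*(s + 1))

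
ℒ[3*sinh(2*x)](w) 6/(w^2 - 4)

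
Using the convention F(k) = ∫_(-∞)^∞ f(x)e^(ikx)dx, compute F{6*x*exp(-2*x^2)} 3*sqrt(2)*I*sqrt(pi)*k*exp(-k^2/8)/4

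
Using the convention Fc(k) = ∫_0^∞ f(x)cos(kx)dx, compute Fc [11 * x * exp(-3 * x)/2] 11 * (9 - k^2)/(2 * (k^2 + 9)^2)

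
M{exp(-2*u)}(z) gamma(z)/2^z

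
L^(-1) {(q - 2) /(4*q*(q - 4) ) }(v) exp(2*v)*cosh(2*v) /4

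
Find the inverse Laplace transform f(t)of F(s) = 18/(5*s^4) 3*t^3/5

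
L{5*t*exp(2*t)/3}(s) 5/(3*(s - 2)^2)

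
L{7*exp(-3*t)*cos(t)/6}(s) 7*(s + 3)/(6*((s + 3)^2 + 1))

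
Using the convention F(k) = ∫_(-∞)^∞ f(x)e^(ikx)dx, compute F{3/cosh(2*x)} 3*pi/(2*cosh(pi*k/4))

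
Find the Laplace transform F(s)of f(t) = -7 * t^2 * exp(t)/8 -7/(4 * (s - 1)^3)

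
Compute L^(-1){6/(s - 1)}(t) 6*exp(t)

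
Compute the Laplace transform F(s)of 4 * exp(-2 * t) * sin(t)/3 4/(3 * ((s + 2)^2 + 1))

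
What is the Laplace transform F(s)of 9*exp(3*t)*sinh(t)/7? 9/(7*((s - 3)^2 - 1))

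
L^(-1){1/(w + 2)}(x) exp(-2 * x)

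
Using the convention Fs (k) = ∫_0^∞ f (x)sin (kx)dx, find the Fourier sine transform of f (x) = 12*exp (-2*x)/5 12*k/ (5*(k^2 + 4))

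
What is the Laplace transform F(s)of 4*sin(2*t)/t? 4*atan(2/s)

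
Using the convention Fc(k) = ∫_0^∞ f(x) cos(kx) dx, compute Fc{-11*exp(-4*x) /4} -11/(k^2 + 16) 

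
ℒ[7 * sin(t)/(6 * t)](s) 7 * atan(1/s)/6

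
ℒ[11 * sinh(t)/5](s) 11/(5 * (s^2 - 1))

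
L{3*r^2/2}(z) 3/z^3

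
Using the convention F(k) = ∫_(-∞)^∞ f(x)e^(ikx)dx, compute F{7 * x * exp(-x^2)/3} 7 * I * sqrt(pi) * k * exp(-k^2/4)/6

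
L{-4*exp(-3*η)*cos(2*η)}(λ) 4*(-λ - 3)/((λ + 3)^2 + 4)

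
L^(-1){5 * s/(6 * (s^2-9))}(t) 5 * cosh(3 * t)/6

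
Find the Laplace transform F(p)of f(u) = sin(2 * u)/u atan(2/p)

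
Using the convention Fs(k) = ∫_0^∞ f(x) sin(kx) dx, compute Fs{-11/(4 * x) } -11 * pi/8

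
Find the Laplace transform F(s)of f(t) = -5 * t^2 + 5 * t 5/s^2 - 10/s^3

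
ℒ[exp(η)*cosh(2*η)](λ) (λ - 1)/((λ - 1)^2 - 4)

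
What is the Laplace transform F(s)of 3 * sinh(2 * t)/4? 3/(2 * (s^2 - 4))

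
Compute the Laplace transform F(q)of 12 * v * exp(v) 12/(q - 1)^2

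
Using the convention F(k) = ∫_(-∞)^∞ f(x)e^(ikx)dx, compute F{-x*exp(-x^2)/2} -I*sqrt(pi)*k*exp(-k^2/4)/4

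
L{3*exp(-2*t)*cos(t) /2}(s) 3*(s + 2) /(2*((s + 2) ^2 + 1) ) 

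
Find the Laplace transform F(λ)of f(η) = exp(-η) 1/(λ + 1)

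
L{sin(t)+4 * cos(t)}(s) 1/(s^2+1)+4 * s/(s^2+1)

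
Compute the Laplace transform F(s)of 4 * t 4/s^2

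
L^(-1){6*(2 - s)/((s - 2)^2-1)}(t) -6*exp(2*t)*cosh(t)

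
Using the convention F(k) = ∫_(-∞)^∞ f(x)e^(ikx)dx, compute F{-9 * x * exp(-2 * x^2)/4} -9 * sqrt(2) * I * sqrt(pi) * k * exp(-k^2/8)/32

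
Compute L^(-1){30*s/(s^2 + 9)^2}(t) 5*t*sin(3*t)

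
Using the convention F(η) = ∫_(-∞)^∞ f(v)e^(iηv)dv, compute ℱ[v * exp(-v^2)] I * sqrt(pi) * η * exp(-η^2/4)/2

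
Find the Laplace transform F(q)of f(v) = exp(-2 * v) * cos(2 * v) (q + 2)/((q + 2)^2 + 4)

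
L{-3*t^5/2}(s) -180/s^6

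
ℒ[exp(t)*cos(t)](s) (s - 1)/((s - 1)^2 + 1)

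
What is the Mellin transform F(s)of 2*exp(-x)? 2*gamma(s)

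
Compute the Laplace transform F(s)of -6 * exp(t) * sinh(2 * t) -12/((s - 1)^2 - 4)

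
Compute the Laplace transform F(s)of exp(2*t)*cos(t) (s - 2)/((s - 2)^2 + 1)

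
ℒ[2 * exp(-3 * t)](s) 2/(s + 3)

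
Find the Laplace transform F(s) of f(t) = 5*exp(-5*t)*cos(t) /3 5*(s + 5) /(3*((s + 5) ^2 + 1) ) 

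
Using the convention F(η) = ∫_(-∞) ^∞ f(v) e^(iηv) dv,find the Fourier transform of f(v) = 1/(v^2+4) pi*exp(-2*Abs(η) ) /2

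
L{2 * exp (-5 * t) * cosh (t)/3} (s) 2 * (s + 5)/ (3 * ( (s + 5)^2 - 1))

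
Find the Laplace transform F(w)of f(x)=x w^(-2)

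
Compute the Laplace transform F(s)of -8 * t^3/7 -48/(7 * s^4)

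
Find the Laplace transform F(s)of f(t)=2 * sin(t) 2/(s^2+1)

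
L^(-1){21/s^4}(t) 7*t^3/2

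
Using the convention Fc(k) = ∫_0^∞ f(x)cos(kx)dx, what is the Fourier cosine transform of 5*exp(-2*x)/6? 5/(3*(k^2 + 4))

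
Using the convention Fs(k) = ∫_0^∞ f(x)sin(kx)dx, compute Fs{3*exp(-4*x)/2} 3*k/(2*(k^2 + 16))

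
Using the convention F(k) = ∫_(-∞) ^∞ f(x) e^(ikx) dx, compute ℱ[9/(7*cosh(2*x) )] 9*pi/(14*cosh(pi*k/4) ) 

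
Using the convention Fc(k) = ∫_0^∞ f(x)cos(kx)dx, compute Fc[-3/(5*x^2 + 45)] -pi*exp(-3*k)/10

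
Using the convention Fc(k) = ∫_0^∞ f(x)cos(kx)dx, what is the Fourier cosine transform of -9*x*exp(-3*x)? 9*(k^2 - 9)/(k^2 + 9)^2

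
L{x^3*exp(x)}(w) 6/(w - 1)^4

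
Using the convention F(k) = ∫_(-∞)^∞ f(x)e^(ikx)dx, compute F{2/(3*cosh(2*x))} pi/(3*cosh(pi*k/4))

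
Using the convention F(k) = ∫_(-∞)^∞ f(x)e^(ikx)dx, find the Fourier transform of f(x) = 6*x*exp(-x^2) 3*I*sqrt(pi)*k*exp(-k^2/4)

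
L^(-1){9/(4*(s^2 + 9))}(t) 3*sin(3*t)/4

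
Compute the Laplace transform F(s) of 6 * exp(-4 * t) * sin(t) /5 6/(5 * ((s + 4) ^2 + 1) ) 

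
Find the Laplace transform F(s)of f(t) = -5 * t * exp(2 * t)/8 -5/(8 * (s - 2)^2)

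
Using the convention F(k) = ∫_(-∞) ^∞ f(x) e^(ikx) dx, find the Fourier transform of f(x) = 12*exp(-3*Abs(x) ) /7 72/(7*(k^2+9) ) 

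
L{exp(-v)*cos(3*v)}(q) (q + 1)/((q + 1)^2 + 9)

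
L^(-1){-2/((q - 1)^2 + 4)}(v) -exp(v) * sin(2 * v)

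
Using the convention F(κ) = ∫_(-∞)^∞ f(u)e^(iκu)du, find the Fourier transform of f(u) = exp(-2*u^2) sqrt(2)*sqrt(pi)*exp(-κ^2/8)/2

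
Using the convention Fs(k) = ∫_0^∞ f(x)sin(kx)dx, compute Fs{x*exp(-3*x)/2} 3*k/(k^2 + 9)^2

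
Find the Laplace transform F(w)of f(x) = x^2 2/w^3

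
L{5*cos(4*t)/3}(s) 5*s/(3*(s^2+16))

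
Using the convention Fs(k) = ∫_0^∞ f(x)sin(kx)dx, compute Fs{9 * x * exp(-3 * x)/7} 54 * k/(7 * (k^2 + 9)^2)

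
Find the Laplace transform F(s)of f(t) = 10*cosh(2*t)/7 10*s/(7*(s^2 - 4))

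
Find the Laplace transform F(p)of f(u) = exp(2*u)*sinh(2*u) 2/(p*(p - 4))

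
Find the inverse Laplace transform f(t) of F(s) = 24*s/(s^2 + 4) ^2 6*t*sin(2*t) 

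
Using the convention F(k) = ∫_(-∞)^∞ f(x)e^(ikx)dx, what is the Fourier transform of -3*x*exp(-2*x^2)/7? -3*sqrt(2)*I*sqrt(pi)*k*exp(-k^2/8)/56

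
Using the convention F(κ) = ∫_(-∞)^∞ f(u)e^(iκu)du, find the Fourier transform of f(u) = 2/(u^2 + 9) 2*pi*exp(-3*Abs(κ))/3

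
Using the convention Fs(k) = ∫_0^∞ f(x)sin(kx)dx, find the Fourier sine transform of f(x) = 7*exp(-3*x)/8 7*k/(8*(k^2 + 9))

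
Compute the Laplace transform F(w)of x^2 2/w^3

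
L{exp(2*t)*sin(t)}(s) 1/((s - 2)^2 + 1)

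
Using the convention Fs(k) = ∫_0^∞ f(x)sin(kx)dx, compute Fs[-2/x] -pi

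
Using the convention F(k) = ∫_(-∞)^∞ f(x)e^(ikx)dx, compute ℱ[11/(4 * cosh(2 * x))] 11 * pi/(8 * cosh(pi * k/4))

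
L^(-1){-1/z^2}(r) -r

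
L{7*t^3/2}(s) 21/s^4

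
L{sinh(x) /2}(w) 1/(2 * (w^2-1) ) 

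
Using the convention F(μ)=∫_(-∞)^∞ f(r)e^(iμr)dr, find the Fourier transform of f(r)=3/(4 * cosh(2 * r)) 3 * pi/(8 * cosh(pi * μ/4))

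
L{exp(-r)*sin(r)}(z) 1/((z + 1)^2 + 1)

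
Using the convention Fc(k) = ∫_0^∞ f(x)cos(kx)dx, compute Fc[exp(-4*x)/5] 4/(5*(k^2 + 16))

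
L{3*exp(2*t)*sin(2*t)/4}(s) 3/(2*((s - 2)^2 + 4))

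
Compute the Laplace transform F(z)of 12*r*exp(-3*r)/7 12/(7*(z + 3)^2)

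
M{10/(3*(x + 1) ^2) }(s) -10*pi*(s - 1) /(3*sin(pi*s) ) 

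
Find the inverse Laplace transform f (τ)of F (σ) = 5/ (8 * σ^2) 5 * τ/8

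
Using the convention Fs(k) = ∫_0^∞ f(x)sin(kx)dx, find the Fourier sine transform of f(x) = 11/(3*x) 11*pi/6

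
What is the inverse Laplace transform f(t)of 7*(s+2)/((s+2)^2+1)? 7*exp(-2*t)*cos(t)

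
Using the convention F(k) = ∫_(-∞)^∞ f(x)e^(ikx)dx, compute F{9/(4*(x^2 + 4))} 9*pi*exp(-2*Abs(k))/8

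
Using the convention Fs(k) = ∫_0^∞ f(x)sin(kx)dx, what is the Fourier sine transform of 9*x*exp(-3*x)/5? 54*k/(5*(k^2 + 9)^2)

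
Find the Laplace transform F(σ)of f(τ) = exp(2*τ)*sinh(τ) 1/((σ - 2)^2 - 1)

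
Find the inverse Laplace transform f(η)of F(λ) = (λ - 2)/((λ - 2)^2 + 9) exp(2*η)*cos(3*η)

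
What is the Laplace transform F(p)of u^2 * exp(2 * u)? 2/(p - 2)^3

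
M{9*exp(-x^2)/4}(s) 9*gamma(s/2)/8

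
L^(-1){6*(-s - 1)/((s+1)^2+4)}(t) -6*exp(-t)*cos(2*t)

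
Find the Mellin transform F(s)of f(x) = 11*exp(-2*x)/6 11*gamma(s)/(6*2^s)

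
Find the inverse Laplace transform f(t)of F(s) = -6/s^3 -3 * t^2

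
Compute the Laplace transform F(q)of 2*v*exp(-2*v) 2/(q + 2)^2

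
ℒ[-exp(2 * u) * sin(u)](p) -1/((p - 2) ^2 + 1) 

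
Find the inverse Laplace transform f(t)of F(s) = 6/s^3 3*t^2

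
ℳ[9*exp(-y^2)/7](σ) 9*gamma(σ/2)/14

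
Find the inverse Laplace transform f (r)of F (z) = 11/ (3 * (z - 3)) 11 * exp (3 * r)/3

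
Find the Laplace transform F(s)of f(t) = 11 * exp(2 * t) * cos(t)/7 11 * (s - 2)/(7 * ((s - 2)^2 + 1))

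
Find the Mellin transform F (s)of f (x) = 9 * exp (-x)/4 9 * gamma (s)/4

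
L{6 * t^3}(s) 36/s^4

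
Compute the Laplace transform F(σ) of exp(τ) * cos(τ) (σ - 1) /((σ - 1) ^2 + 1) 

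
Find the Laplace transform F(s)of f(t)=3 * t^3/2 9/s^4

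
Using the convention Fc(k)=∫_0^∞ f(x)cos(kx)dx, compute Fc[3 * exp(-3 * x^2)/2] sqrt(3) * sqrt(pi) * exp(-k^2/12)/4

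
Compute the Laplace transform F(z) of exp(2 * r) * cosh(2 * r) (z - 2) /(z * (z - 4) ) 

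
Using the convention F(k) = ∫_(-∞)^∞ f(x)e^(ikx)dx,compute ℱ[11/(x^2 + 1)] 11 * pi * exp(-Abs(k))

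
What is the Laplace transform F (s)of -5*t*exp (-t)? -5/ (s + 1)^2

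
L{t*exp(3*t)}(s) (s - 3)^(-2)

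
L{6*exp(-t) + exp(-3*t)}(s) 6/(s + 1) + 1/(s + 3)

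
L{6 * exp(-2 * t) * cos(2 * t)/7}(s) 6 * (s + 2)/(7 * ((s + 2)^2 + 4))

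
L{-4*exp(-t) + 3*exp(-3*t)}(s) 3/(s + 3) - 4/(s + 1)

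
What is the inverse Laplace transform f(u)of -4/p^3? -2*u^2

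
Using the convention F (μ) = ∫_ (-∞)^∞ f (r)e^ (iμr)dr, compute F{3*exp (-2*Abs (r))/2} 6/ (μ^2+4)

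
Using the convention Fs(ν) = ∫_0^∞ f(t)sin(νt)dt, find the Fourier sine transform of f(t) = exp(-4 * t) ν/(ν^2 + 16)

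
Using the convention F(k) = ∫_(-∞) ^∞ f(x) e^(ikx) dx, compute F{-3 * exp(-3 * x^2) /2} -sqrt(3) * sqrt(pi) * exp(-k^2/12) /2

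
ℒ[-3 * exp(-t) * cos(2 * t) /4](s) 3 * (-s - 1) /(4 * ((s + 1) ^2 + 4) ) 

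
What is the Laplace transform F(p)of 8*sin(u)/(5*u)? 8*atan(1/p)/5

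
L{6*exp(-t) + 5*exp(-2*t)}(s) 6/(s + 1) + 5/(s + 2)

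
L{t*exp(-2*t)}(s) (s + 2)^(-2)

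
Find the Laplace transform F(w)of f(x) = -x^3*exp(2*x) -6/(w - 2)^4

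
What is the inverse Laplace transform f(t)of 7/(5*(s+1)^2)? 7*t*exp(-t)/5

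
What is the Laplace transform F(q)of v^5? 120/q^6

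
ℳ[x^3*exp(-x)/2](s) gamma(s + 3)/2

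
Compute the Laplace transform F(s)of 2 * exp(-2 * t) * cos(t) 2 * (s + 2)/((s + 2)^2 + 1)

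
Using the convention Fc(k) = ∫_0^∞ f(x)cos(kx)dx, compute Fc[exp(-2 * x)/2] 1/(k^2 + 4)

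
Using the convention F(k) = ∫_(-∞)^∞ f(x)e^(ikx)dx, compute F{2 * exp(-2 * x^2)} sqrt(2) * sqrt(pi) * exp(-k^2/8)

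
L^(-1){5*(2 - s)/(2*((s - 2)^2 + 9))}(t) -5*exp(2*t)*cos(3*t)/2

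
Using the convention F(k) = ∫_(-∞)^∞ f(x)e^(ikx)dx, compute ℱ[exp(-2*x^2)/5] sqrt(2)*sqrt(pi)*exp(-k^2/8)/10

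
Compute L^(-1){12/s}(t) 12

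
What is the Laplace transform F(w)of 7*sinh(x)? 7/(w^2 - 1)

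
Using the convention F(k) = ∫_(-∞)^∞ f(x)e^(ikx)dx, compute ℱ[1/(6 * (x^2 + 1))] pi * exp(-Abs(k))/6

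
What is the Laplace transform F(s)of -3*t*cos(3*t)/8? 3*(9 - s^2)/(8*(s^2 + 9)^2)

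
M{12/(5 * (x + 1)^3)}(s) 6 * pi * (s - 2) * (s - 1)/(5 * sin(pi * s))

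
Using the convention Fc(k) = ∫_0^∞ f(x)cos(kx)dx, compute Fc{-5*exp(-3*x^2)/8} -5*sqrt(3)*sqrt(pi)*exp(-k^2/12)/48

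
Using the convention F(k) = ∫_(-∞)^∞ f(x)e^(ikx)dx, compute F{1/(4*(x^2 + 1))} pi*exp(-Abs(k))/4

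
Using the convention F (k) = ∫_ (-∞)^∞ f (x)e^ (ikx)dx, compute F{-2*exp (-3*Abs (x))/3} -4/ (k^2 + 9)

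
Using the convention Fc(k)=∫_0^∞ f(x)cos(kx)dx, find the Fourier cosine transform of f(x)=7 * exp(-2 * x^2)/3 7 * sqrt(2) * sqrt(pi) * exp(-k^2/8)/12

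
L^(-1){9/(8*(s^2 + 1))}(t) 9*sin(t)/8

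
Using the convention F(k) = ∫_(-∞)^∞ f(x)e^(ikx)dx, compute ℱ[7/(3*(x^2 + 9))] 7*pi*exp(-3*Abs(k))/9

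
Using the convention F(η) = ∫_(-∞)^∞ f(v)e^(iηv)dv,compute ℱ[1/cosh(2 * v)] pi/(2 * cosh(pi * η/4))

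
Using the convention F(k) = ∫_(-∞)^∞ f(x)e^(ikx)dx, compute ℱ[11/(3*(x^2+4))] 11*pi*exp(-2*Abs(k))/6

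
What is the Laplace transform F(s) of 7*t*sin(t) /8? 7*s/(4*(s^2 + 1) ^2) 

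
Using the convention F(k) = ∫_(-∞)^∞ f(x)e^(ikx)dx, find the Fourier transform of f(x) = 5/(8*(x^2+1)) 5*pi*exp(-Abs(k))/8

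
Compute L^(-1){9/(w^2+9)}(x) 3 * sin(3 * x)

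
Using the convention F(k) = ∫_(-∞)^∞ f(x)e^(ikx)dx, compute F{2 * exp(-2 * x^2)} sqrt(2) * sqrt(pi) * exp(-k^2/8)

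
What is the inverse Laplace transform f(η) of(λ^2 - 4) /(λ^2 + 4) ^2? η * cos(2 * η) 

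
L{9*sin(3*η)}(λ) 27/(λ^2+9)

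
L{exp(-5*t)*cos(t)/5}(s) (s + 5)/(5*((s + 5)^2 + 1))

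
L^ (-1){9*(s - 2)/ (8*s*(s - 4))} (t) 9*exp (2*t)*cosh (2*t)/8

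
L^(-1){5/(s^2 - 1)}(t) 5 * sinh(t)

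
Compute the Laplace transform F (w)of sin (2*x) 2/ (w^2 + 4)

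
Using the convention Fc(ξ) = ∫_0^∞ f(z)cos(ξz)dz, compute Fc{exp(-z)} 1/(ξ^2 + 1)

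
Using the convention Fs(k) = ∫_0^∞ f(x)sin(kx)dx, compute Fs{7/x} 7 * pi/2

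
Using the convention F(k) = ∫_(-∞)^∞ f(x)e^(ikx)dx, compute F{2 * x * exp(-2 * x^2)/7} sqrt(2) * I * sqrt(pi) * k * exp(-k^2/8)/28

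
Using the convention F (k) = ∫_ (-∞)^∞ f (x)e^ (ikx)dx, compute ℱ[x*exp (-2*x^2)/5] sqrt (2)*I*sqrt (pi)*k*exp (-k^2/8)/40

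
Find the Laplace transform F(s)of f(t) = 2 2/s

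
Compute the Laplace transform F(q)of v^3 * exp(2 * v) 6/(q - 2)^4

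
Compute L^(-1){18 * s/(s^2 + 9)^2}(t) 3 * t * sin(3 * t)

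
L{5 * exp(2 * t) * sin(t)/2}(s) 5/(2 * ((s - 2)^2 + 1))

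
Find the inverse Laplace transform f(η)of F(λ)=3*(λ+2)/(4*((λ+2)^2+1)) 3*exp(-2*η)*cos(η)/4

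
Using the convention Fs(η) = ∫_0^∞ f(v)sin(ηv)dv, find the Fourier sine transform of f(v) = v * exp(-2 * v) 4 * η/(η^2 + 4)^2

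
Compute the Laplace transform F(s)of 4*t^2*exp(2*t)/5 8/(5*(s - 2)^3)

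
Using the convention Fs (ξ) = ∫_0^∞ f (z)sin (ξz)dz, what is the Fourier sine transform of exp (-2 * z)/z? atan (ξ/2)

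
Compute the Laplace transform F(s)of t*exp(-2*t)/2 1/(2*(s + 2)^2)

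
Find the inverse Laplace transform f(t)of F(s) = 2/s 2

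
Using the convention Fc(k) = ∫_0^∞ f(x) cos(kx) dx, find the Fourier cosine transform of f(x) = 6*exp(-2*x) 12/(k^2+4) 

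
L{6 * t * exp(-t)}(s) 6/(s + 1)^2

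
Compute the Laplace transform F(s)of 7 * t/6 7/(6 * s^2)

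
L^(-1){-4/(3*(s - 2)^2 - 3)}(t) -4*exp(2*t)*sinh(t)/3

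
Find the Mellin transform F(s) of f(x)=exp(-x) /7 gamma(s) /7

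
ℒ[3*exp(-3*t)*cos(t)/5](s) 3*(s + 3)/(5*((s + 3)^2 + 1))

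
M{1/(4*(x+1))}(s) pi*csc(pi*s)/4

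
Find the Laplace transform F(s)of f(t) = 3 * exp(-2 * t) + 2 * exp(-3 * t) 3/(s + 2) + 2/(s + 3)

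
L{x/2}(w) 1/(2*w^2)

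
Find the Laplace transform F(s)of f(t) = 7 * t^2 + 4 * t 14/s^3 + 4/s^2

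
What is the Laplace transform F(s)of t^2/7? 2/(7*s^3)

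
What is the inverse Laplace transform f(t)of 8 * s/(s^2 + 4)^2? 2 * t * sin(2 * t)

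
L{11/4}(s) 11/(4 * s)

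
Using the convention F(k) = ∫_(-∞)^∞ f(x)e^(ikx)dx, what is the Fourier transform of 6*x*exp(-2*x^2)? 3*sqrt(2)*I*sqrt(pi)*k*exp(-k^2/8)/4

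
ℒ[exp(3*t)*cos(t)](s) (s - 3)/((s - 3)^2+1)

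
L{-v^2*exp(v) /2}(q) -1/(q - 1) ^3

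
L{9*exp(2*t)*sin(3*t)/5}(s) 27/(5*((s - 2)^2 + 9))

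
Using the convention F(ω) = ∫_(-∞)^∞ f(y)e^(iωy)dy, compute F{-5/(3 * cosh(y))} -5 * pi/(3 * cosh(pi * ω/2))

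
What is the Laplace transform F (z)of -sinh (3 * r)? -3/ (z^2 - 9)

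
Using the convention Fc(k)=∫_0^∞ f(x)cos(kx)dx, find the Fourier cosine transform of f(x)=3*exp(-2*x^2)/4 3*sqrt(2)*sqrt(pi)*exp(-k^2/8)/16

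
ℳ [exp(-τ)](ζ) gamma(ζ)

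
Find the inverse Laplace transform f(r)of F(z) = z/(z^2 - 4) cosh(2 * r)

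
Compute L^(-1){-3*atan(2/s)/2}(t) -3*sin(2*t)/(2*t)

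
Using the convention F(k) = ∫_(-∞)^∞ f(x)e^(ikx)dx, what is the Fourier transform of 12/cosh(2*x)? 6*pi/cosh(pi*k/4)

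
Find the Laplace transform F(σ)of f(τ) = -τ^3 -6/σ^4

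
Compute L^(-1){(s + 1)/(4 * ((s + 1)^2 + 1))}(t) exp(-t) * cos(t)/4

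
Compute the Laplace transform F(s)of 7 7/s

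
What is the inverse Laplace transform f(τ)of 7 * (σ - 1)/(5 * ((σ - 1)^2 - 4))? 7 * exp(τ) * cosh(2 * τ)/5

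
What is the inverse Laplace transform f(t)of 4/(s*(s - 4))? 2*exp(2*t)*sinh(2*t)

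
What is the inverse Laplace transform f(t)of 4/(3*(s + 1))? 4*exp(-t)/3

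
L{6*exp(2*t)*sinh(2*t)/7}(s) 12/(7*s*(s - 4))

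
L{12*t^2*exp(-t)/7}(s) 24/(7*(s + 1)^3)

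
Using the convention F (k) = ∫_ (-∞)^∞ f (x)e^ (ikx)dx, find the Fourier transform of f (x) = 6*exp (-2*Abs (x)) 24/ (k^2 + 4)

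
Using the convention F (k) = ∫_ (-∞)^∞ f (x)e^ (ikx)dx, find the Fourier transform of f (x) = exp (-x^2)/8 sqrt (pi)*exp (-k^2/4)/8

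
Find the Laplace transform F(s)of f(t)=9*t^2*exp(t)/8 9/(4*(s - 1)^3)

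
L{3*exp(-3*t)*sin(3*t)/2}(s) 9/(2*((s+3)^2+9))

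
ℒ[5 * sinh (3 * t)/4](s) 15/ (4 * (s^2-9))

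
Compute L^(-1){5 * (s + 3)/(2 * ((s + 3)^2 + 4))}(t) 5 * exp(-3 * t) * cos(2 * t)/2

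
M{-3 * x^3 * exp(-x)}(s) -3 * gamma(s+3)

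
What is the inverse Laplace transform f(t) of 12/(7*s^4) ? 2*t^3/7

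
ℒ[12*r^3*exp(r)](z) 72/(z - 1)^4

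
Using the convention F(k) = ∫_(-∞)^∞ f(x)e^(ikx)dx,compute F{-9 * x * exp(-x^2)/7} -9 * I * sqrt(pi) * k * exp(-k^2/4)/14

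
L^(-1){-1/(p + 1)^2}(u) -u*exp(-u)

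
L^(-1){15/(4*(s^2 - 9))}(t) 5*sinh(3*t)/4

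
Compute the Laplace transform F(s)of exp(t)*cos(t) (s - 1)/((s - 1)^2 + 1)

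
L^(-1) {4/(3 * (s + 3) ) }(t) 4 * exp(-3 * t) /3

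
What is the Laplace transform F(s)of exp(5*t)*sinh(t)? 1/((s - 5)^2-1)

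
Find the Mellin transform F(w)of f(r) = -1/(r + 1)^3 -pi*(w - 2)*(w - 1)/(2*sin(pi*w))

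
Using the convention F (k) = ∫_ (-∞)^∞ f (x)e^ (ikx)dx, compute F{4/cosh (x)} 4*pi/cosh (pi*k/2)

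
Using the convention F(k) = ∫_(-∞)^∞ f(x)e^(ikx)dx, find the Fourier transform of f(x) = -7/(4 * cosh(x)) -7 * pi/(4 * cosh(pi * k/2))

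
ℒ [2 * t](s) 2/s^2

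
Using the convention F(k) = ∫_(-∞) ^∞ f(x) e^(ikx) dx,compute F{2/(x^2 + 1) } 2*pi*exp(-Abs(k) ) 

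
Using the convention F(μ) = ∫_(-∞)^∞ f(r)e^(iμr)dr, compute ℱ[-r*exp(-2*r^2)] -sqrt(2)*I*sqrt(pi)*μ*exp(-μ^2/8)/8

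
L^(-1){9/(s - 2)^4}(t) 3 * t^3 * exp(2 * t)/2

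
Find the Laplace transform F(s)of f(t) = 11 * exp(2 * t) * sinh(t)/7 11/(7 * ((s - 2)^2-1))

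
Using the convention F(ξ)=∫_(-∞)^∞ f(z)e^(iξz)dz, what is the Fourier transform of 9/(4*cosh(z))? 9*pi/(4*cosh(pi*ξ/2))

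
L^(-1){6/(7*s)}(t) 6/7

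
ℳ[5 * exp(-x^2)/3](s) 5 * gamma(s/2)/6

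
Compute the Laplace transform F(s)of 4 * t 4/s^2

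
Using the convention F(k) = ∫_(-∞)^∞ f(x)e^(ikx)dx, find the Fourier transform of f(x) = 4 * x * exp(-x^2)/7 2 * I * sqrt(pi) * k * exp(-k^2/4)/7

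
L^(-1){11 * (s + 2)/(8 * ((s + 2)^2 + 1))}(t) 11 * exp(-2 * t) * cos(t)/8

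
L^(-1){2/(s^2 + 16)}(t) sin(4 * t)/2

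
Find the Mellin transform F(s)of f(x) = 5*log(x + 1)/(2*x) -5*pi*csc(pi*s)/(2*s - 2)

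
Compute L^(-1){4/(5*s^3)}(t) 2*t^2/5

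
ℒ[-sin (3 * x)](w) -3/ (w^2 + 9)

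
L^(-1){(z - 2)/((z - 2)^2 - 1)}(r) exp(2*r)*cosh(r)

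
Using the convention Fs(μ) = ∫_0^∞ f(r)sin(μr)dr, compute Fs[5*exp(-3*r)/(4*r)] 5*atan(μ/3)/4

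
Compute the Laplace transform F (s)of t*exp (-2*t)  (s + 2)^ (-2)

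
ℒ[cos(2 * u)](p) p/(p^2 + 4)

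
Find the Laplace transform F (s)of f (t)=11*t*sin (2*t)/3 44*s/ (3*(s^2 + 4)^2)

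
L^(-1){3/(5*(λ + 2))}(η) 3*exp(-2*η)/5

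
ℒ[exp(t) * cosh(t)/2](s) (s - 1)/(2 * s * (s - 2))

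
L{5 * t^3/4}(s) 15/(2 * s^4)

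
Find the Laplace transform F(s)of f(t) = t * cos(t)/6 (s^2 - 1)/(6 * (s^2 + 1)^2)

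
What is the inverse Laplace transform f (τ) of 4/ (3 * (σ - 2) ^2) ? 4 * τ * exp (2 * τ) /3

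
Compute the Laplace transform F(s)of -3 -3/s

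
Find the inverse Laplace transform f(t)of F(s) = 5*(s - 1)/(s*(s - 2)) 5*exp(t)*cosh(t)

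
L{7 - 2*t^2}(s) 7/s - 4/s^3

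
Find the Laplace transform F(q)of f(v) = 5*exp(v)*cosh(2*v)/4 5*(q - 1)/(4*((q - 1)^2 - 4))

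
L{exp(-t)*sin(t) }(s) 1/((s + 1) ^2 + 1) 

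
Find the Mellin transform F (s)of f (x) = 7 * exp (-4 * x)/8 7 * gamma (s)/ (8 * 2^ (2 * s))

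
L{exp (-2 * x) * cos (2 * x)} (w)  (w + 2)/ ( (w + 2)^2 + 4)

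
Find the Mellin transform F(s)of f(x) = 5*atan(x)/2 -5*pi*sec(pi*s/2)/(4*s)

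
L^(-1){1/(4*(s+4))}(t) exp(-4*t)/4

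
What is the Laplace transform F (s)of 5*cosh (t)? 5*s/ (s^2-1)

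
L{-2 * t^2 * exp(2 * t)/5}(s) -4/(5 * (s - 2)^3)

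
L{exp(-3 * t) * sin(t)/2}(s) 1/(2 * ((s + 3)^2 + 1))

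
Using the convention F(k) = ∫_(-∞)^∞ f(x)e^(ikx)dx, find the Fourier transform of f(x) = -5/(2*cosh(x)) -5*pi/(2*cosh(pi*k/2))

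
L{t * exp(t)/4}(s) 1/(4 * (s - 1)^2)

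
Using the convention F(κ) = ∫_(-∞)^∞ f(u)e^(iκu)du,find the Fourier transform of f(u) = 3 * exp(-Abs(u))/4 3/(2 * (κ^2+1))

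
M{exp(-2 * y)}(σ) gamma(σ)/2^σ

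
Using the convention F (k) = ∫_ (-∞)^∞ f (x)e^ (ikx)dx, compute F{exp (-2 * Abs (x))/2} 2/ (k^2 + 4)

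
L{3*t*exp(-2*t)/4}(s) 3/(4*(s + 2)^2)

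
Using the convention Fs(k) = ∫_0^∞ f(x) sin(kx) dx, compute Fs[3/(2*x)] 3*pi/4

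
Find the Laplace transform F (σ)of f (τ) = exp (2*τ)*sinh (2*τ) 2/ (σ*(σ - 4))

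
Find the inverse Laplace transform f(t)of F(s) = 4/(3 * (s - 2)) 4 * exp(2 * t)/3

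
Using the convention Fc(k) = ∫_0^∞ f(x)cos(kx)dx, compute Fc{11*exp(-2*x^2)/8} 11*sqrt(2)*sqrt(pi)*exp(-k^2/8)/32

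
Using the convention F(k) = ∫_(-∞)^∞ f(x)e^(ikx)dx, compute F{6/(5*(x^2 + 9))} 2*pi*exp(-3*Abs(k))/5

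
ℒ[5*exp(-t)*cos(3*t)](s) 5*(s + 1)/((s + 1)^2 + 9)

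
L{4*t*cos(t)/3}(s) 4*(s^2 - 1)/(3*(s^2+1)^2)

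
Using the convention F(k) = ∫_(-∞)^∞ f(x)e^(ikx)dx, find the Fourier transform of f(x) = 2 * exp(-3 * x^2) 2 * sqrt(3) * sqrt(pi) * exp(-k^2/12)/3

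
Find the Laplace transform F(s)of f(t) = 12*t 12/s^2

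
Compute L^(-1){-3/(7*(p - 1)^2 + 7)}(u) -3*exp(u)*sin(u)/7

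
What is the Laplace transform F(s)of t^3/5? 6/(5 * s^4)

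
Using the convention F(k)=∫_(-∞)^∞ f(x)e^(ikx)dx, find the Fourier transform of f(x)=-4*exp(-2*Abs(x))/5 -16/(5*k^2 + 20)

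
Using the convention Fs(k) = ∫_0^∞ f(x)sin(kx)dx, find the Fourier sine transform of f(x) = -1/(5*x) -pi/10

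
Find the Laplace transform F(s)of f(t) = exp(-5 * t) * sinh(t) 1/((s + 5)^2-1)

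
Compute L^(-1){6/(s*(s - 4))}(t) 3*exp(2*t)*sinh(2*t)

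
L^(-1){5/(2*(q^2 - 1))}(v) 5*sinh(v)/2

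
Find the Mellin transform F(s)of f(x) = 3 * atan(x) -3 * pi * sec(pi * s/2)/(2 * s)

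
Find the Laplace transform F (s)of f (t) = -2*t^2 -4/s^3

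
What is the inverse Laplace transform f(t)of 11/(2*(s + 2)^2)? 11*t*exp(-2*t)/2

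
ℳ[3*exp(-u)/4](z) 3*gamma(z)/4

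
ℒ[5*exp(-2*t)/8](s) 5/(8*(s + 2))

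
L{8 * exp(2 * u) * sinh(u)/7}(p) 8/(7 * ((p - 2)^2 - 1))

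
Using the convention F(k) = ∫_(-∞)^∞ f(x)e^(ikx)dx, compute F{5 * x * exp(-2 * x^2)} 5 * sqrt(2) * I * sqrt(pi) * k * exp(-k^2/8)/8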